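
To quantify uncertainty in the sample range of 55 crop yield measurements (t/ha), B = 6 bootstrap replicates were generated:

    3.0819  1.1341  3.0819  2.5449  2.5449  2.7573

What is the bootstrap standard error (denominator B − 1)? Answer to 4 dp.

Bootstrap SE is the standard deviation of the 6 replicate ranges.
Mean of replicates: (3.0819 + 1.1341 + 3.0819 + 2.5449 + 2.5449 + 2.7573) / 6 = 15.14500 / 6 = 2.52417
Sum of squared deviations: (+0.55773)² + (−1.39007)² + (+0.55773)² + (+0.02073)² + (+0.02073)² + (+0.23313)² = 2.60963
Variance = 2.60963 / 5 = 0.52193
SE* = √0.52193

SE* = 0.7224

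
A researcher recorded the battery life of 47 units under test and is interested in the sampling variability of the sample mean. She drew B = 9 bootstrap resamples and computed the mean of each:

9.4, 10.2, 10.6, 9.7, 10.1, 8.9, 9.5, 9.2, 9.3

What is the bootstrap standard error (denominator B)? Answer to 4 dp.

SE* = 0.5145

Bootstrap SE is the standard deviation of the 9 replicate means.
Mean of replicates: (9.4 + 10.2 + 10.6 + 9.7 + 10.1 + 8.9 + 9.5 + 9.2 + 9.3) / 9 = 86.90000 / 9 = 9.65556
Sum of squared deviations: (−0.25556)² + (+0.54444)² + (+0.94444)² + (+0.04444)² + (+0.44444)² + (−0.75556)² + (−0.15556)² + (−0.45556)² + (−0.35556)² = 2.38222
Variance = 2.38222 / 9 = 0.26469
SE* = √0.26469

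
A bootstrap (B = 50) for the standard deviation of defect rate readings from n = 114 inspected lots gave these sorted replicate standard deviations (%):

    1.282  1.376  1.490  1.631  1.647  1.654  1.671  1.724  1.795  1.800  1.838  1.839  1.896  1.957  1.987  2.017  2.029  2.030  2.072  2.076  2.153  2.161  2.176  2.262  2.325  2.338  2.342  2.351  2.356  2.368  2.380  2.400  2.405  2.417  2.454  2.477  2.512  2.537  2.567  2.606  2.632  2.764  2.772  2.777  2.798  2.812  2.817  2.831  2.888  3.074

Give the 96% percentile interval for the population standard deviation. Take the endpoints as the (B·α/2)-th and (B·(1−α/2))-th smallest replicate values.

α = 0.04; lower rank = 50 × 0.020 = 1; upper rank = 50 × 0.980 = 49.
The 1st smallest replicate is 1.282; the 49th is 2.888.

(1.282, 2.888)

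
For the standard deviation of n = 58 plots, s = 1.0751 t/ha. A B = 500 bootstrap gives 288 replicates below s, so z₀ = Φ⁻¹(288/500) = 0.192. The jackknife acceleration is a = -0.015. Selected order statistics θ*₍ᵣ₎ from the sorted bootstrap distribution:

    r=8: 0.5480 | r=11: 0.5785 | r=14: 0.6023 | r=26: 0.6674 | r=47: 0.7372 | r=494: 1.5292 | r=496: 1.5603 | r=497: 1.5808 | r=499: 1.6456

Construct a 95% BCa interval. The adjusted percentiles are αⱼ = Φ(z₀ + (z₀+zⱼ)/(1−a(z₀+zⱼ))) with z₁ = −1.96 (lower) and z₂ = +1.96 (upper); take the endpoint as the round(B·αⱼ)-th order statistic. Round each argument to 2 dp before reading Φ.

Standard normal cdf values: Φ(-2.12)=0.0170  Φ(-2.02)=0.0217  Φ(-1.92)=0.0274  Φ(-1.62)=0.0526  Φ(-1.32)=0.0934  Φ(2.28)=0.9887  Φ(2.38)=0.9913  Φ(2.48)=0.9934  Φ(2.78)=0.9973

Lower: z₀ + z₁ = 0.192 + (-1.960) = -1.768; 1 − a(z₀+z₁) = 1 − (-0.015)(-1.768) = 0.9735; argument = 0.192 + (-1.768)/0.9735 = -1.6242 → -1.62.
α₁ = Φ(-1.62) = 0.0526; rank = round(500 × 0.0526) = 26; θ*₍26₎ = 0.6674.
Upper: z₀ + z₂ = 2.152; 1 − a(z₀+z₂) = 1.0323; argument = 2.2767 → 2.28; α₂ = 0.9887; rank = 494; θ*₍494₎ = 1.5292.

(0.6674, 1.5292)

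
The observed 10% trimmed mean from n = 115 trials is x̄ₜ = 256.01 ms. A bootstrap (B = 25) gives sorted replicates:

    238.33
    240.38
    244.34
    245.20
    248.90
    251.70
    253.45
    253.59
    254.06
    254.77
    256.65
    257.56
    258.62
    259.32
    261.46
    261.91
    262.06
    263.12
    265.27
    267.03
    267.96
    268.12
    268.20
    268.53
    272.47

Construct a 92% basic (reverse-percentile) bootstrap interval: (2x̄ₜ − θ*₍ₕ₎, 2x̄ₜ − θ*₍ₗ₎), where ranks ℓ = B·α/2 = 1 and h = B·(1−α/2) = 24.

(243.49, 273.69)

Percentile endpoints at ranks 1 and 24: θ*₍1₎ = 238.33, θ*₍24₎ = 268.53.
Basic interval reflects these around x̄ₜ:
  lower = 2 × 256.01 − 268.53 = 243.49
  upper = 2 × 256.01 − 238.33 = 273.69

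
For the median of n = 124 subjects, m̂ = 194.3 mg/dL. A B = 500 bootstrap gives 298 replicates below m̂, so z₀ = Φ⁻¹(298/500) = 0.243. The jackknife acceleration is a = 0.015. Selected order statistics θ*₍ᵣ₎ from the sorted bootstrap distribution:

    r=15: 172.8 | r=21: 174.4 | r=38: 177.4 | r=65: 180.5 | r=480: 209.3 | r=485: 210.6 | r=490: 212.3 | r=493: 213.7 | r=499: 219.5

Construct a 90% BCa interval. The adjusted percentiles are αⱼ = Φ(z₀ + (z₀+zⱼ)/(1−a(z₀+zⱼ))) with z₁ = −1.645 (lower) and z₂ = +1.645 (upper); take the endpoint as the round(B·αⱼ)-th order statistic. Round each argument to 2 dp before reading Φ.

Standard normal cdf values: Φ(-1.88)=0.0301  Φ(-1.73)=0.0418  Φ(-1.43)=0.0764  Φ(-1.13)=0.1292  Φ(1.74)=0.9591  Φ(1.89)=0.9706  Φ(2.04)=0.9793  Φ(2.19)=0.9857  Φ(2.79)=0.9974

(180.5, 213.7)

Lower: z₀ + z₁ = 0.243 + (-1.645) = -1.402; 1 − a(z₀+z₁) = 1 − (0.015)(-1.402) = 1.0210; argument = 0.243 + (-1.402)/1.0210 = -1.1301 → -1.13.
α₁ = Φ(-1.13) = 0.1292; rank = round(500 × 0.1292) = 65; θ*₍65₎ = 180.5.
Upper: z₀ + z₂ = 1.888; 1 − a(z₀+z₂) = 0.9717; argument = 2.1860 → 2.19; α₂ = 0.9857; rank = 493; θ*₍493₎ = 213.7.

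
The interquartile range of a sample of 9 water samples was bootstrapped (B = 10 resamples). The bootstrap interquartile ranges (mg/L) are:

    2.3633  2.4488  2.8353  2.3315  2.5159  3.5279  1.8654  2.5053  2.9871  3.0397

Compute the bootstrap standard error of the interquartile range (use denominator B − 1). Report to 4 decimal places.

Bootstrap SE is the standard deviation of the 10 replicate interquartile ranges.
Mean of replicates: (2.3633 + 2.4488 + 2.8353 + 2.3315 + 2.5159 + 3.5279 + 1.8654 + 2.5053 + 2.9871 + 3.0397) / 10 = 26.42020 / 10 = 2.64202
Sum of squared deviations: (−0.27872)² + (−0.19322)² + (+0.19328)² + (−0.31052)² + (−0.12612)² + (+0.88588)² + (−0.77662)² + (−0.13672)² + (+0.34508)² + (+0.39768)² = 1.94855
Variance = 1.94855 / 9 = 0.21651
SE* = √0.21651

SE* = 0.4653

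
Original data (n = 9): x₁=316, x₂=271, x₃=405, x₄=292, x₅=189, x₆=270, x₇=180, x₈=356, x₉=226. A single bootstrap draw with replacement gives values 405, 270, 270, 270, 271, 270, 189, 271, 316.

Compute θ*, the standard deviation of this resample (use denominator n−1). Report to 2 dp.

Mean = 281.3333; sum of squared deviations = 25748.0000
s² = 25748.0000 / 8 = 3218.5000
s = √3218.5000 = 56.73

θ* = 56.73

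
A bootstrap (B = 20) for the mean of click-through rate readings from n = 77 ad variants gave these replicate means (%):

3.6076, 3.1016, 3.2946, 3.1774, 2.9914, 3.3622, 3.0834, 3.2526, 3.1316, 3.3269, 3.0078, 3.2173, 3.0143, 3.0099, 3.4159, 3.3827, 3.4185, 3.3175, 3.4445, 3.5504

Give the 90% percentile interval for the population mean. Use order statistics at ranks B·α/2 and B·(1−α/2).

(2.9914, 3.5504)

Sorted replicates: 2.9914, 3.0078, 3.0099, 3.0143, 3.0834, 3.1016, 3.1316, 3.1774, 3.2173, 3.2526, 3.2946, 3.3175, 3.3269, 3.3622, 3.3827, 3.4159, 3.4185, 3.4445, 3.5504, 3.6076
α = 0.10; lower rank = 20 × 0.050 = 1; upper rank = 20 × 0.950 = 19.
The 1st smallest replicate is 2.9914; the 19th is 3.5504.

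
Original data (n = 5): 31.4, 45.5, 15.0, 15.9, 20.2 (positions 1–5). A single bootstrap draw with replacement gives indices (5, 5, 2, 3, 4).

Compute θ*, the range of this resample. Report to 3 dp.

θ* = 30.500

Resample values: 20.2, 20.2, 45.5, 15.0, 15.9.
Range = 45.5 − 15.0 = 30.500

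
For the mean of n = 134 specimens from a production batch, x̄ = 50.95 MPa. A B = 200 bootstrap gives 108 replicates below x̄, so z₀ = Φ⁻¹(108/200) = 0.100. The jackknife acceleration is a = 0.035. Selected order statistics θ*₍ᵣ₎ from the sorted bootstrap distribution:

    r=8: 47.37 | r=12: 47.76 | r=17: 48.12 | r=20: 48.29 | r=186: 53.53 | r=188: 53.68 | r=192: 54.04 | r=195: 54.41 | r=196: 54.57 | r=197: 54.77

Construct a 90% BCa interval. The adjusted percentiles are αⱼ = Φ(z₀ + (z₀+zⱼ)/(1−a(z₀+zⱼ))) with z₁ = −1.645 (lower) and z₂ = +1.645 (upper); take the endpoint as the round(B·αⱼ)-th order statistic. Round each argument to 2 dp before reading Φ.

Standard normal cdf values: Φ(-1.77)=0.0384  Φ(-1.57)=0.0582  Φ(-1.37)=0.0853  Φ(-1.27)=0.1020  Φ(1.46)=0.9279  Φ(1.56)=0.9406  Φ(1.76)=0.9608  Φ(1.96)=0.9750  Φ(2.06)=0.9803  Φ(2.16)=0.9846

(48.12, 54.41)

Lower: z₀ + z₁ = 0.100 + (-1.645) = -1.545; 1 − a(z₀+z₁) = 1 − (0.035)(-1.545) = 1.0541; argument = 0.100 + (-1.545)/1.0541 = -1.3657 → -1.37.
α₁ = Φ(-1.37) = 0.0853; rank = round(200 × 0.0853) = 17; θ*₍17₎ = 48.12.
Upper: z₀ + z₂ = 1.745; 1 − a(z₀+z₂) = 0.9389; argument = 1.9585 → 1.96; α₂ = 0.9750; rank = 195; θ*₍195₎ = 54.41.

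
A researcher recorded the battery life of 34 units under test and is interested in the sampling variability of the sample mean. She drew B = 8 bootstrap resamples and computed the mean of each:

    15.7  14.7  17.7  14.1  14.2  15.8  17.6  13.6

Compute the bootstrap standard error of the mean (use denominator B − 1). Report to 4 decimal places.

SE* = 1.5691

Bootstrap SE is the standard deviation of the 8 replicate means.
Mean of replicates: (15.7 + 14.7 + 17.7 + 14.1 + 14.2 + 15.8 + 17.6 + 13.6) / 8 = 123.40000 / 8 = 15.42500
Sum of squared deviations: (+0.27500)² + (−0.72500)² + (+2.27500)² + (−1.32500)² + (−1.22500)² + (+0.37500)² + (+2.17500)² + (−1.82500)² = 17.23500
Variance = 17.23500 / 7 = 2.46214
SE* = √2.46214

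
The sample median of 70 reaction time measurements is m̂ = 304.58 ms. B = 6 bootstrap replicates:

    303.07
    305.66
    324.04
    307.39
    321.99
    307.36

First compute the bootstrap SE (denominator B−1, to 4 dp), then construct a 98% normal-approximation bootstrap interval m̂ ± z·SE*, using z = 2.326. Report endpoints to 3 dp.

(283.609, 325.551)

Mean of replicates = 311.5850; sum of squared deviations = 406.4506; SE* = √(406.4506/5) = 9.0161
Margin = 2.326 × 9.0161 = 20.9714
Interval: 304.58 ± 20.9714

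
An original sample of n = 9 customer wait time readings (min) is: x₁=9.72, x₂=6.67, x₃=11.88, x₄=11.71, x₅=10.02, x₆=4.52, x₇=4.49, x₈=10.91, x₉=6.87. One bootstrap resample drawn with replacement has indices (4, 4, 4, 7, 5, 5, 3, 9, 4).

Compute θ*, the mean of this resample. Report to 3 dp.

Resample values: 11.71, 11.71, 11.71, 4.49, 10.02, 10.02, 11.88, 6.87, 11.71.
Mean = (11.71 + 11.71 + 11.71 + 4.49 + 10.02 + 10.02 + 11.88 + 6.87 + 11.71) / 9 = 90.120 / 9 = 10.013

θ* = 10.013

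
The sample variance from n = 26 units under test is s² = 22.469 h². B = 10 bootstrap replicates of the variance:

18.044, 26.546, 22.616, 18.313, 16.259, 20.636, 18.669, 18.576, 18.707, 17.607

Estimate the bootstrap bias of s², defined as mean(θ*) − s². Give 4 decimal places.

bias = −2.8717

mean(θ*) = (18.044 + 26.546 + 22.616 + 18.313 + 16.259 + 20.636 + 18.669 + 18.576 + 18.707 + 17.607) / 10 = 19.59730
bias = 19.59730 − 22.469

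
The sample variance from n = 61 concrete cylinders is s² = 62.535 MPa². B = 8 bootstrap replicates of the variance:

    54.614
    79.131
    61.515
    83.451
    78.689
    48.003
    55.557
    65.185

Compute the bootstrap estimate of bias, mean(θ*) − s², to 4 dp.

mean(θ*) = (54.614 + 79.131 + 61.515 + 83.451 + 78.689 + 48.003 + 55.557 + 65.185) / 8 = 65.76812
bias = 65.76812 − 62.535

bias = +3.2331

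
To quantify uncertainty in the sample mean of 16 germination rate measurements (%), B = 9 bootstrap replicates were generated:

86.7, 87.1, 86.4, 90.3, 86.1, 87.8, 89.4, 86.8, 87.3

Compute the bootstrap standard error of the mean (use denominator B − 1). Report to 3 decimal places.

Bootstrap SE is the standard deviation of the 9 replicate means.
Mean of replicates: (86.7 + 87.1 + 86.4 + 90.3 + 86.1 + 87.8 + 89.4 + 86.8 + 87.3) / 9 = 787.9000 / 9 = 87.5444
Sum of squared deviations: (−0.8444)² + (−0.4444)² + (−1.1444)² + (+2.7556)² + (−1.4444)² + (+0.2556)² + (+1.8556)² + (−0.7444)² + (−0.2444)² = 16.0222
Variance = 16.0222 / 8 = 2.0028
SE* = √2.0028

SE* = 1.415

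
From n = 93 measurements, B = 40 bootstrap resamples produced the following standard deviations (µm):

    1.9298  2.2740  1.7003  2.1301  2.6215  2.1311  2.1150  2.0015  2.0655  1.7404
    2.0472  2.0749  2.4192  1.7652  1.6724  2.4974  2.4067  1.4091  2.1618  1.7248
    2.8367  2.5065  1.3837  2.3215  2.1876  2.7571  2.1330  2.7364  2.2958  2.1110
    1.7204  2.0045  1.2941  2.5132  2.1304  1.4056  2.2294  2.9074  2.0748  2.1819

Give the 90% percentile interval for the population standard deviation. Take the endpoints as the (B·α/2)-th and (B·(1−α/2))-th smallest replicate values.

Sorted replicates: 1.2941, 1.3837, 1.4056, 1.4091, 1.6724, 1.7003, 1.7204, 1.7248, 1.7404, 1.7652, 1.9298, 2.0015, 2.0045, 2.0472, 2.0655, 2.0748, 2.0749, 2.1110, 2.1150, 2.1301, 2.1304, 2.1311, 2.1330, 2.1618, 2.1819, 2.1876, 2.2294, 2.2740, 2.2958, 2.3215, 2.4067, 2.4192, 2.4974, 2.5065, 2.5132, 2.6215, 2.7364, 2.7571, 2.8367, 2.9074
α = 0.10; lower rank = 40 × 0.050 = 2; upper rank = 40 × 0.950 = 38.
The 2nd smallest replicate is 1.3837; the 38th is 2.7571.

(1.3837, 2.7571)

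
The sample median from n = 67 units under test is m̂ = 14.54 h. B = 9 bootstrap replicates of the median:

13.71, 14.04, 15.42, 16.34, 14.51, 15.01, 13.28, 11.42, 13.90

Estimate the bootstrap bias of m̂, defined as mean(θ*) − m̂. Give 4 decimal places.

mean(θ*) = (13.71 + 14.04 + 15.42 + 16.34 + 14.51 + 15.01 + 13.28 + 11.42 + 13.90) / 9 = 14.18111
bias = 14.18111 − 14.54

bias = −0.3589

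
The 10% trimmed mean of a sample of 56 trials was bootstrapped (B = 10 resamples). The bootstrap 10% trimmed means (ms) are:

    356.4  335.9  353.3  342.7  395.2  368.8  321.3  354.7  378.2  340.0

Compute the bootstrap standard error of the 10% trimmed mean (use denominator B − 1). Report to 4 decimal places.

SE* = 21.6672

Bootstrap SE is the standard deviation of the 10 replicate 10% trimmed means.
Mean of replicates: (356.4 + 335.9 + 353.3 + 342.7 + 395.2 + 368.8 + 321.3 + 354.7 + 378.2 + 340.0) / 10 = 3546.50000 / 10 = 354.65000
Sum of squared deviations: (+1.75000)² + (−18.75000)² + (−1.35000)² + (−11.95000)² + (+40.55000)² + (+14.15000)² + (−33.35000)² + (+0.05000)² + (+23.55000)² + (−14.65000)² = 4225.22500
Variance = 4225.22500 / 9 = 469.46944
SE* = √469.46944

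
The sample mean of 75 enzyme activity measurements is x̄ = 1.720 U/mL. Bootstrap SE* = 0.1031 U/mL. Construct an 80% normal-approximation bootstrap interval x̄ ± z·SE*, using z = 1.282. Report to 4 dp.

Margin = 1.282 × 0.1031 = 0.13217
Interval: 1.720 ± 0.13217

(1.5878, 1.8522)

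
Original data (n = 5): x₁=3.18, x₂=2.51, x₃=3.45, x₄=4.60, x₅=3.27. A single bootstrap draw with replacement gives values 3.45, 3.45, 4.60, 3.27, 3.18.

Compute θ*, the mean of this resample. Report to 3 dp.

θ* = 3.590

Mean = (3.45 + 3.45 + 4.60 + 3.27 + 3.18) / 5 = 17.950 / 5 = 3.590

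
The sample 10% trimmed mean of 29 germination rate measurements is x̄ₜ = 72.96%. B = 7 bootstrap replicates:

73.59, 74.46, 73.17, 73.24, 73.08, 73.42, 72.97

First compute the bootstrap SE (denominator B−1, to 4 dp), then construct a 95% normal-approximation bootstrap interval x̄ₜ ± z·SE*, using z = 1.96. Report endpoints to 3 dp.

Mean of replicates = 73.4186; sum of squared deviations = 1.5235; SE* = √(1.5235/6) = 0.5039
Margin = 1.96 × 0.5039 = 0.9876
Interval: 72.96 ± 0.9876

(71.972, 73.948)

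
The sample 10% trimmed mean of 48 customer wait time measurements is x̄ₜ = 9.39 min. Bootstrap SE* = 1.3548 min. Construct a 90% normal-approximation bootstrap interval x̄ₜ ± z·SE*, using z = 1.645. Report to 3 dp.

Margin = 1.645 × 1.3548 = 2.2286
Interval: 9.39 ± 2.2286

(7.161, 11.619)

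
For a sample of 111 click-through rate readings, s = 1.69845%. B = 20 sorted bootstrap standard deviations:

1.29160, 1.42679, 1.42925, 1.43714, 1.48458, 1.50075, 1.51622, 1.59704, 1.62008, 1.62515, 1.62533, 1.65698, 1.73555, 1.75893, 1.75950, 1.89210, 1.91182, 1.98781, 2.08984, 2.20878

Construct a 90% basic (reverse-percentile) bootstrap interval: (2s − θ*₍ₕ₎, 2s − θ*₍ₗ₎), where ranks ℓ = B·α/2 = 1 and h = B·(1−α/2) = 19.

Percentile endpoints at ranks 1 and 19: θ*₍1₎ = 1.29160, θ*₍19₎ = 2.08984.
Basic interval reflects these around s:
  lower = 2 × 1.69845 − 2.08984 = 1.30706
  upper = 2 × 1.69845 − 1.29160 = 2.10530

(1.30706, 2.10530)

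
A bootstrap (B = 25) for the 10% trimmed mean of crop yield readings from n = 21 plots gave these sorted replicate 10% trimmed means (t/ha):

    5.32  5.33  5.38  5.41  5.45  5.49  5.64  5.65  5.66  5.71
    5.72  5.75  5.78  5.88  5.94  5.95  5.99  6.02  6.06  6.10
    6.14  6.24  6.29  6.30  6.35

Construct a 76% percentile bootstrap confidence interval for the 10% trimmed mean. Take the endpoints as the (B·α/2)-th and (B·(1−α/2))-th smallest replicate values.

(5.38, 6.24)

α = 0.24; lower rank = 25 × 0.120 = 3; upper rank = 25 × 0.880 = 22.
The 3rd smallest replicate is 5.38; the 22nd is 6.24.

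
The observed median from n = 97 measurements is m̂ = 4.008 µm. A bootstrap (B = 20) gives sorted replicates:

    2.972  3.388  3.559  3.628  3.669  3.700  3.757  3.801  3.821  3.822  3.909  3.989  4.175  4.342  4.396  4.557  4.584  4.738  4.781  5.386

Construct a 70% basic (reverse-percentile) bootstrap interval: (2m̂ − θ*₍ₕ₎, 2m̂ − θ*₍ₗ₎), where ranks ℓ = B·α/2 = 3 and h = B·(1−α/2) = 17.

Percentile endpoints at ranks 3 and 17: θ*₍3₎ = 3.559, θ*₍17₎ = 4.584.
Basic interval reflects these around m̂:
  lower = 2 × 4.008 − 4.584 = 3.432
  upper = 2 × 4.008 − 3.559 = 4.457

(3.432, 4.457)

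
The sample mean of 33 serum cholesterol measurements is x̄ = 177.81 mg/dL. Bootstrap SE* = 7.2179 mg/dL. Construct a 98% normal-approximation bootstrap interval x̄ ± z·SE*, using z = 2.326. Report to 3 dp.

(161.021, 194.599)

Margin = 2.326 × 7.2179 = 16.7888
Interval: 177.81 ± 16.7888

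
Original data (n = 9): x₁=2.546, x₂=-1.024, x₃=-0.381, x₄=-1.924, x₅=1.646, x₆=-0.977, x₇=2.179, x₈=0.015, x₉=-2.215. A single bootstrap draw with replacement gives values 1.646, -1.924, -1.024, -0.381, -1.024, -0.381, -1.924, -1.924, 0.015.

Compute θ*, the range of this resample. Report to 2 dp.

θ* = 3.57

Range = 1.646 − -1.924 = 3.57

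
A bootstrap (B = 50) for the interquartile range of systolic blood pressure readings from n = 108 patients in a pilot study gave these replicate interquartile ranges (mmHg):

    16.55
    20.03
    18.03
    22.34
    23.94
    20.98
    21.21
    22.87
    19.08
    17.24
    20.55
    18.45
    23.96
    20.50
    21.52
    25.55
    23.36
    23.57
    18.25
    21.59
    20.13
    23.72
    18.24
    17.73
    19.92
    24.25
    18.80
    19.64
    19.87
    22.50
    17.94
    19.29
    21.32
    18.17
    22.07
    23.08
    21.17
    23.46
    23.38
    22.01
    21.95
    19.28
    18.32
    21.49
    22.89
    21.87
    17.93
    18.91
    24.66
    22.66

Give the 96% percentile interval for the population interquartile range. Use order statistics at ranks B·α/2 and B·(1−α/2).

(16.55, 24.66)

Sorted replicates: 16.55, 17.24, 17.73, 17.93, 17.94, 18.03, 18.17, 18.24, 18.25, 18.32, 18.45, 18.80, 18.91, 19.08, 19.28, 19.29, 19.64, 19.87, 19.92, 20.03, 20.13, 20.50, 20.55, 20.98, 21.17, 21.21, 21.32, 21.49, 21.52, 21.59, 21.87, 21.95, 22.01, 22.07, 22.34, 22.50, 22.66, 22.87, 22.89, 23.08, 23.36, 23.38, 23.46, 23.57, 23.72, 23.94, 23.96, 24.25, 24.66, 25.55
α = 0.04; lower rank = 50 × 0.020 = 1; upper rank = 50 × 0.980 = 49.
The 1st smallest replicate is 16.55; the 49th is 24.66.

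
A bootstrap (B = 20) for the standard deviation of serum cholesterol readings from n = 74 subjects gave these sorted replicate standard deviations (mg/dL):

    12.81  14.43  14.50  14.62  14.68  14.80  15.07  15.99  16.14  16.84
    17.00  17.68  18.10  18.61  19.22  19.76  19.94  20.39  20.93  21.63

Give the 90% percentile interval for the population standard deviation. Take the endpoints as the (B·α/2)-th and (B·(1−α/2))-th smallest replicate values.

α = 0.10; lower rank = 20 × 0.050 = 1; upper rank = 20 × 0.950 = 19.
The 1st smallest replicate is 12.81; the 19th is 20.93.

(12.81, 20.93)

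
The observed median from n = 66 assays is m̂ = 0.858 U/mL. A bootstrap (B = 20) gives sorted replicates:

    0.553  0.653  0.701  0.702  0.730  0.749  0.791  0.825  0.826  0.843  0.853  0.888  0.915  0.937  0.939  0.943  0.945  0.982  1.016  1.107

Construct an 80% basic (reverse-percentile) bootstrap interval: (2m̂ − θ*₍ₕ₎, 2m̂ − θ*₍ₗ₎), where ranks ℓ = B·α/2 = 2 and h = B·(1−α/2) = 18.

(0.734, 1.063)

Percentile endpoints at ranks 2 and 18: θ*₍2₎ = 0.653, θ*₍18₎ = 0.982.
Basic interval reflects these around m̂:
  lower = 2 × 0.858 − 0.982 = 0.734
  upper = 2 × 0.858 − 0.653 = 1.063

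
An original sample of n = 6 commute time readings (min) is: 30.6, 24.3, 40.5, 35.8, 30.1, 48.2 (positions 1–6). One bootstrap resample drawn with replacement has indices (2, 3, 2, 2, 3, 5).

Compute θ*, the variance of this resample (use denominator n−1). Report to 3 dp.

θ* = 63.063

Resample values: 24.3, 40.5, 24.3, 24.3, 40.5, 30.1.
Mean = 30.6667; sum of squared deviations = 315.3133
s² = 315.3133 / 5 = 63.0627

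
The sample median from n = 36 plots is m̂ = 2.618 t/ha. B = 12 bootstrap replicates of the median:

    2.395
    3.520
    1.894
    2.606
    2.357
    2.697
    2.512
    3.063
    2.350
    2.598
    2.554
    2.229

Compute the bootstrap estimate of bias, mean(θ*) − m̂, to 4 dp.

mean(θ*) = (2.395 + 3.520 + 1.894 + 2.606 + 2.357 + 2.697 + 2.512 + 3.063 + 2.350 + 2.598 + 2.554 + 2.229) / 12 = 2.56458
bias = 2.56458 − 2.618

bias = −0.0534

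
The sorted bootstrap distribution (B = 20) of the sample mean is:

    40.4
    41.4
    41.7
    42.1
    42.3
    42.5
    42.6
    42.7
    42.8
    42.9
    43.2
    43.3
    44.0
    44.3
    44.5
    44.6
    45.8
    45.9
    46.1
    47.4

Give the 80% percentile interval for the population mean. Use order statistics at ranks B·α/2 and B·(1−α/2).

(41.4, 45.9)

α = 0.20; lower rank = 20 × 0.100 = 2; upper rank = 20 × 0.900 = 18.
The 2nd smallest replicate is 41.4; the 18th is 45.9.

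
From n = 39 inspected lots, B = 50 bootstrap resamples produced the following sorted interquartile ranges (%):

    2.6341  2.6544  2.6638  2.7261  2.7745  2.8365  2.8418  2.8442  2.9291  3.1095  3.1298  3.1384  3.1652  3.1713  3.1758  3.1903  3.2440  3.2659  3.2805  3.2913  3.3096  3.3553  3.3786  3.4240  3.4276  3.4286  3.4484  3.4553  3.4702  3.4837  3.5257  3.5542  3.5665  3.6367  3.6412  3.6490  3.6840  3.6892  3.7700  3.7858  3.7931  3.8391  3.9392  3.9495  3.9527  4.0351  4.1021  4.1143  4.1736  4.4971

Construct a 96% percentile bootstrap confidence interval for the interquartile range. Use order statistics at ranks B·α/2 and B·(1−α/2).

(2.6341, 4.1736)

α = 0.04; lower rank = 50 × 0.020 = 1; upper rank = 50 × 0.980 = 49.
The 1st smallest replicate is 2.6341; the 49th is 4.1736.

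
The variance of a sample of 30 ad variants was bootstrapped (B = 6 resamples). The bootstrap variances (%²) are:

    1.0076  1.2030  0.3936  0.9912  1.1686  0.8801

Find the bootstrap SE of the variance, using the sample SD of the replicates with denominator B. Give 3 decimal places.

Bootstrap SE is the standard deviation of the 6 replicate variances.
Mean of replicates: (1.0076 + 1.2030 + 0.3936 + 0.9912 + 1.1686 + 0.8801) / 6 = 5.64410 / 6 = 0.94068
Sum of squared deviations: (+0.06692)² + (+0.26232)² + (−0.54708)² + (+0.05052)² + (+0.22792)² + (−0.06058)² = 0.43076
Variance = 0.43076 / 6 = 0.07179
SE* = √0.07179

SE* = 0.268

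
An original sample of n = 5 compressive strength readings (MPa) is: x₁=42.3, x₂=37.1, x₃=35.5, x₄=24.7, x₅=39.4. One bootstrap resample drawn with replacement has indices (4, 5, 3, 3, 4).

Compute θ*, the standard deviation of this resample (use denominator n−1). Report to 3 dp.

θ* = 6.816

Resample values: 24.7, 39.4, 35.5, 35.5, 24.7.
Mean = 31.9600; sum of squared deviations = 185.8320
s² = 185.8320 / 4 = 46.4580
s = √46.4580 = 6.816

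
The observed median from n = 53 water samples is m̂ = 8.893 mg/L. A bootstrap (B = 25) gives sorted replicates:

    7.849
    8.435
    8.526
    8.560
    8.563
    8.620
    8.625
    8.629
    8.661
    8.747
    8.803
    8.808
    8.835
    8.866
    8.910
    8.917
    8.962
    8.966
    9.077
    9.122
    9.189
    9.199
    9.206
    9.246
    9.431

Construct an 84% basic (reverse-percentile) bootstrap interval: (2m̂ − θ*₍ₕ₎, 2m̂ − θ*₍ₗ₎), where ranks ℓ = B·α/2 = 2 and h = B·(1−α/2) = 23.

(8.580, 9.351)

Percentile endpoints at ranks 2 and 23: θ*₍2₎ = 8.435, θ*₍23₎ = 9.206.
Basic interval reflects these around m̂:
  lower = 2 × 8.893 − 9.206 = 8.580
  upper = 2 × 8.893 − 8.435 = 9.351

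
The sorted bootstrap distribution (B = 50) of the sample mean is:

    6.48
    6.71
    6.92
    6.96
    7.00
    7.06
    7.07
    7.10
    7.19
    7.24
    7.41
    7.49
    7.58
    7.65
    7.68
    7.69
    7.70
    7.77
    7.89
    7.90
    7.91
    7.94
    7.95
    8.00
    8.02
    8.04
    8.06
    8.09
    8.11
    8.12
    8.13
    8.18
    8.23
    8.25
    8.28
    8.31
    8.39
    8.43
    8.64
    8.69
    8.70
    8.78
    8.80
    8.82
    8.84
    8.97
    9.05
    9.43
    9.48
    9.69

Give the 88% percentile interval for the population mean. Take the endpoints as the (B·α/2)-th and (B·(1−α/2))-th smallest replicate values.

(6.92, 9.05)

α = 0.12; lower rank = 50 × 0.060 = 3; upper rank = 50 × 0.940 = 47.
The 3rd smallest replicate is 6.92; the 47th is 9.05.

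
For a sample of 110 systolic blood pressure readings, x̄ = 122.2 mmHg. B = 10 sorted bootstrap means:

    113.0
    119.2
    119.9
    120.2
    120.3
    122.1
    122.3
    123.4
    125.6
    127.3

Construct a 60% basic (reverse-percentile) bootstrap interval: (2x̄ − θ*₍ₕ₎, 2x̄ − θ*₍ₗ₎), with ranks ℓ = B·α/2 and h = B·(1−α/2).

(121.0, 125.2)

Percentile endpoints at ranks 2 and 8: θ*₍2₎ = 119.2, θ*₍8₎ = 123.4.
Basic interval reflects these around x̄:
  lower = 2 × 122.2 − 123.4 = 121.0
  upper = 2 × 122.2 − 119.2 = 125.2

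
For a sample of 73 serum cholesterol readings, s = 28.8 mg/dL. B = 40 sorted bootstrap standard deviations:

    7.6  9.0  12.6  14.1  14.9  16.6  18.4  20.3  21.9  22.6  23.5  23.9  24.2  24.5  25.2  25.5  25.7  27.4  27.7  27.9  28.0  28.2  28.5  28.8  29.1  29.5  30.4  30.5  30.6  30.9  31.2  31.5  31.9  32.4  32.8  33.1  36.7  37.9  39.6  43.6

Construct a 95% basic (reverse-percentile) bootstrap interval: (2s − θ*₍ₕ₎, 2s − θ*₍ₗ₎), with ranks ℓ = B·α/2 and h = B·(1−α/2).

(18.0, 50.0)

Percentile endpoints at ranks 1 and 39: θ*₍1₎ = 7.6, θ*₍39₎ = 39.6.
Basic interval reflects these around s:
  lower = 2 × 28.8 − 39.6 = 18.0
  upper = 2 × 28.8 − 7.6 = 50.0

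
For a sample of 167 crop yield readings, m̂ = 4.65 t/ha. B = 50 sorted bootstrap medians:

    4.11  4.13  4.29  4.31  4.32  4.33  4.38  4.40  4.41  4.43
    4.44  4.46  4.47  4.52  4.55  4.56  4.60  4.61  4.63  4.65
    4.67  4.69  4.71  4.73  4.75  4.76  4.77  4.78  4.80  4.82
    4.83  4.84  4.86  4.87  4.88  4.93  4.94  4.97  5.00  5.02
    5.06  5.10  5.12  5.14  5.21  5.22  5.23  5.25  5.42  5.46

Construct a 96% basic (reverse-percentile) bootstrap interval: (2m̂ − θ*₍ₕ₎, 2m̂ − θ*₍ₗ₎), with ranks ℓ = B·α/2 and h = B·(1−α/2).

Percentile endpoints at ranks 1 and 49: θ*₍1₎ = 4.11, θ*₍49₎ = 5.42.
Basic interval reflects these around m̂:
  lower = 2 × 4.65 − 5.42 = 3.88
  upper = 2 × 4.65 − 4.11 = 5.19

(3.88, 5.19)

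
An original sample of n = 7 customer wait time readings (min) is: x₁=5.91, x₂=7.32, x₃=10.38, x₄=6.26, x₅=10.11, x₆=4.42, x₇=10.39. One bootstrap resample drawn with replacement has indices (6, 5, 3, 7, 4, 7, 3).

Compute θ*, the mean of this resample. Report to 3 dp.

θ* = 8.904

Resample values: 4.42, 10.11, 10.38, 10.39, 6.26, 10.39, 10.38.
Mean = (4.42 + 10.11 + 10.38 + 10.39 + 6.26 + 10.39 + 10.38) / 7 = 62.330 / 7 = 8.904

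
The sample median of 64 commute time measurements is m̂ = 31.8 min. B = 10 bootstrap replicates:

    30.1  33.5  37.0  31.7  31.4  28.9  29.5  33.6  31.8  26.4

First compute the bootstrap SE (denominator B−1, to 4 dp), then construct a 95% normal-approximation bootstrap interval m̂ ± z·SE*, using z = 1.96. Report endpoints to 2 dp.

Mean of replicates = 31.3900; sum of squared deviations = 77.4090; SE* = √(77.4090/9) = 2.9327
Margin = 1.96 × 2.9327 = 5.748
Interval: 31.8 ± 5.748

(26.05, 37.55)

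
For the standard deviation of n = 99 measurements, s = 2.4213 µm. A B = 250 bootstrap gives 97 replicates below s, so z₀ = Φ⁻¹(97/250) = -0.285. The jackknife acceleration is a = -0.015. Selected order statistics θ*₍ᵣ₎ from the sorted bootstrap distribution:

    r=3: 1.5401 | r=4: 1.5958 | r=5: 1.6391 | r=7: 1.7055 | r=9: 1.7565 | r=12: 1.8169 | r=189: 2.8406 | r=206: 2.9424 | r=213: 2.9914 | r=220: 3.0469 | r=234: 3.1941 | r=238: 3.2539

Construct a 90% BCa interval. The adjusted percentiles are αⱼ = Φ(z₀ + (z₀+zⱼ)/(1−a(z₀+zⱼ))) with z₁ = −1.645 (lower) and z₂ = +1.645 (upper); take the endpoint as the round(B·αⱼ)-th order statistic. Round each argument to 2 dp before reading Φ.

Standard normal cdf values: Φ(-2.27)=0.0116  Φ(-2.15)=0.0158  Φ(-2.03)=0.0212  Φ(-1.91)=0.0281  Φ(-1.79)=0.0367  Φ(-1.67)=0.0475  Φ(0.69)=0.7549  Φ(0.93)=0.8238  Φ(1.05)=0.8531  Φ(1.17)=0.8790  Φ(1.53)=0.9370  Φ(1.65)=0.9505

Lower: z₀ + z₁ = -0.285 + (-1.645) = -1.930; 1 − a(z₀+z₁) = 1 − (-0.015)(-1.930) = 0.9710; argument = -0.285 + (-1.930)/0.9710 = -2.2725 → -2.27.
α₁ = Φ(-2.27) = 0.0116; rank = round(250 × 0.0116) = 3; θ*₍3₎ = 1.5401.
Upper: z₀ + z₂ = 1.360; 1 − a(z₀+z₂) = 1.0204; argument = 1.0478 → 1.05; α₂ = 0.8531; rank = 213; θ*₍213₎ = 2.9914.

(1.5401, 2.9914)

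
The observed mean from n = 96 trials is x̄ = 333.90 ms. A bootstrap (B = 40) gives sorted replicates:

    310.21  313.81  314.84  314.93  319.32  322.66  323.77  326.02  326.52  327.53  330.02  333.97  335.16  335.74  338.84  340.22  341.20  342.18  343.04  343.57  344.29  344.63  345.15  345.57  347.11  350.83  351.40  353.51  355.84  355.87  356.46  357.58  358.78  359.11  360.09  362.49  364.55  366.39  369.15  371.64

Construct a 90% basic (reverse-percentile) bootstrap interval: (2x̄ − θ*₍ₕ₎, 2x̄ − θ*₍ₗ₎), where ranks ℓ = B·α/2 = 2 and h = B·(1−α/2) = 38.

Percentile endpoints at ranks 2 and 38: θ*₍2₎ = 313.81, θ*₍38₎ = 366.39.
Basic interval reflects these around x̄:
  lower = 2 × 333.90 − 366.39 = 301.41
  upper = 2 × 333.90 − 313.81 = 353.99

(301.41, 353.99)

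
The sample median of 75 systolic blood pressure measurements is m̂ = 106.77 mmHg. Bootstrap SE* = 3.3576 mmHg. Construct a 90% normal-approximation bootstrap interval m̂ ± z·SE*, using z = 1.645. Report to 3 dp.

(101.247, 112.293)

Margin = 1.645 × 3.3576 = 5.5233
Interval: 106.77 ± 5.5233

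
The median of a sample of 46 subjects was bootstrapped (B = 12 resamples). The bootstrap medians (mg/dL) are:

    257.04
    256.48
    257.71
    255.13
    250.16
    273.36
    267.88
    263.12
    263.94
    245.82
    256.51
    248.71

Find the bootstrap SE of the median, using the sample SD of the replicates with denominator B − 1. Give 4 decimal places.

SE* = 8.0053

Bootstrap SE is the standard deviation of the 12 replicate medians.
Mean of replicates: (257.04 + 256.48 + 257.71 + 255.13 + 250.16 + 273.36 + 267.88 + 263.12 + 263.94 + 245.82 + 256.51 + 248.71) / 12 = 3095.86000 / 12 = 257.98833
Sum of squared deviations: (−0.94833)² + (−1.50833)² + (−0.27833)² + (−2.85833)² + (−7.82833)² + (+15.37167)² + (+9.89167)² + (+5.13167)² + (+5.95167)² + (−12.16833)² + (−1.47833)² + (−9.27833)² = 704.93557
Variance = 704.93557 / 11 = 64.08505
SE* = √64.08505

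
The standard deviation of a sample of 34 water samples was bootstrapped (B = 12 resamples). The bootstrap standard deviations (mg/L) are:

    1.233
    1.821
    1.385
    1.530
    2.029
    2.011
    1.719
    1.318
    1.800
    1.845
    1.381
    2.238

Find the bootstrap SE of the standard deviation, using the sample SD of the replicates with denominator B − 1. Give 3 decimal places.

Bootstrap SE is the standard deviation of the 12 replicate standard deviations.
Mean of replicates: (1.233 + 1.821 + 1.385 + 1.530 + 2.029 + 2.011 + 1.719 + 1.318 + 1.800 + 1.845 + 1.381 + 2.238) / 12 = 20.3100 / 12 = 1.6925
Sum of squared deviations: (−0.4595)² + (+0.1285)² + (−0.3075)² + (−0.1625)² + (+0.3365)² + (+0.3185)² + (+0.0265)² + (−0.3745)² + (+0.1075)² + (+0.1525)² + (−0.3115)² + (+0.5455)² = 1.1337
Variance = 1.1337 / 11 = 0.1031
SE* = √0.1031

SE* = 0.321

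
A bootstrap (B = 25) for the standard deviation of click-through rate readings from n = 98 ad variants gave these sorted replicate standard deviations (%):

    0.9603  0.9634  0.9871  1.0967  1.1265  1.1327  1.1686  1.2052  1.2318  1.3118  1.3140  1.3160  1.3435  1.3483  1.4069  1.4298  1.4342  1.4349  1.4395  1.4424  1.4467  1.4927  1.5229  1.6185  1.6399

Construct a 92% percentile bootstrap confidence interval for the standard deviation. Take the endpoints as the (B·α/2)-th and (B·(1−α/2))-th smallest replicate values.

(0.9603, 1.6185)

α = 0.08; lower rank = 25 × 0.040 = 1; upper rank = 25 × 0.960 = 24.
The 1st smallest replicate is 0.9603; the 24th is 1.6185.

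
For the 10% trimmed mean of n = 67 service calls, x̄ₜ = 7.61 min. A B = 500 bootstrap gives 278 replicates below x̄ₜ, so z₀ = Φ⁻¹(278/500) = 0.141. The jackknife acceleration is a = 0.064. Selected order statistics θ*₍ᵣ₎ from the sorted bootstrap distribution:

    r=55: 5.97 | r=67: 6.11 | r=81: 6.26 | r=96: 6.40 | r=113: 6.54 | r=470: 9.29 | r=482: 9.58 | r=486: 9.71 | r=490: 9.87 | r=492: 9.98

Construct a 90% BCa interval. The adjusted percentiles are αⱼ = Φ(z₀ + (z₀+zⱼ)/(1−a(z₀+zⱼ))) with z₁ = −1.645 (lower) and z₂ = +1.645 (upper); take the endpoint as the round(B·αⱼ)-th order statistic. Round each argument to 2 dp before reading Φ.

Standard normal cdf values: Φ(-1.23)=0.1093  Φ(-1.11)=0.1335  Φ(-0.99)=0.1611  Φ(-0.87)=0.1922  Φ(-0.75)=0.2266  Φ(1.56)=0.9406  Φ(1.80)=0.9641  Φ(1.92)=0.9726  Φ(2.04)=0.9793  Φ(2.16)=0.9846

Lower: z₀ + z₁ = 0.141 + (-1.645) = -1.504; 1 − a(z₀+z₁) = 1 − (0.064)(-1.504) = 1.0963; argument = 0.141 + (-1.504)/1.0963 = -1.2309 → -1.23.
α₁ = Φ(-1.23) = 0.1093; rank = round(500 × 0.1093) = 55; θ*₍55₎ = 5.97.
Upper: z₀ + z₂ = 1.786; 1 − a(z₀+z₂) = 0.8857; argument = 2.1575 → 2.16; α₂ = 0.9846; rank = 492; θ*₍492₎ = 9.98.

(5.97, 9.98)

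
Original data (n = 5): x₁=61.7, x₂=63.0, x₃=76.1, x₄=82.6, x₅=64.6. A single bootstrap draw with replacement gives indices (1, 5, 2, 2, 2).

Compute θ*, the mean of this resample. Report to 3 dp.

θ* = 63.060

Resample values: 61.7, 64.6, 63.0, 63.0, 63.0.
Mean = (61.7 + 64.6 + 63.0 + 63.0 + 63.0) / 5 = 315.30 / 5 = 63.060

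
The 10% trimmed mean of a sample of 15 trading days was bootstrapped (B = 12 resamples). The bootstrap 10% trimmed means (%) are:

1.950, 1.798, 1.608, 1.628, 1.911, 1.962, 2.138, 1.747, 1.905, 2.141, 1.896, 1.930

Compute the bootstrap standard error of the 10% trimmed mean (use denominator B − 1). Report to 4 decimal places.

SE* = 0.1685

Bootstrap SE is the standard deviation of the 12 replicate 10% trimmed means.
Mean of replicates: (1.950 + 1.798 + 1.608 + 1.628 + 1.911 + 1.962 + 2.138 + 1.747 + 1.905 + 2.141 + 1.896 + 1.930) / 12 = 22.61400 / 12 = 1.88450
Sum of squared deviations: (+0.06550)² + (−0.08650)² + (−0.27650)² + (−0.25650)² + (+0.02650)² + (+0.07750)² + (+0.25350)² + (−0.13750)² + (+0.02050)² + (+0.25650)² + (+0.01150)² + (+0.04550)² = 0.31231
Variance = 0.31231 / 11 = 0.02839
SE* = √0.02839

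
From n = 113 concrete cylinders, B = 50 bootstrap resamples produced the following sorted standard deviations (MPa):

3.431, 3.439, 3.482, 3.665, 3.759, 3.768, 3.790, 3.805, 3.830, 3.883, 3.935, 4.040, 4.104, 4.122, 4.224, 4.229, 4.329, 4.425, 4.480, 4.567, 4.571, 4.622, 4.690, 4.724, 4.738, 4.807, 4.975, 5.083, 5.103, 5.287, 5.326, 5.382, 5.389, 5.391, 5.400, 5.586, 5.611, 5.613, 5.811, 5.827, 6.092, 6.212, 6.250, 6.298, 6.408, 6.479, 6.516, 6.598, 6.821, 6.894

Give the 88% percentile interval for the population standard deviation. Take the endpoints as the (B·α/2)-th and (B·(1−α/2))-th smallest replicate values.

(3.482, 6.516)

α = 0.12; lower rank = 50 × 0.060 = 3; upper rank = 50 × 0.940 = 47.
The 3rd smallest replicate is 3.482; the 47th is 6.516.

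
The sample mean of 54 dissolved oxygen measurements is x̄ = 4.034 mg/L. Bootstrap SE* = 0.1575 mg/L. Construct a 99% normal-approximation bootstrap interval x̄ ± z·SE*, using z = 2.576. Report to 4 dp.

Margin = 2.576 × 0.1575 = 0.40572
Interval: 4.034 ± 0.40572

(3.6283, 4.4397)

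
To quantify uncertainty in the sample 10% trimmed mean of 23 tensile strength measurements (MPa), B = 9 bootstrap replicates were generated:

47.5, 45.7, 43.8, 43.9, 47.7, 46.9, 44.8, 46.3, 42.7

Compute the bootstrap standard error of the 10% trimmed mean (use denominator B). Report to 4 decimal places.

Bootstrap SE is the standard deviation of the 9 replicate 10% trimmed means.
Mean of replicates: (47.5 + 45.7 + 43.8 + 43.9 + 47.7 + 46.9 + 44.8 + 46.3 + 42.7) / 9 = 409.30000 / 9 = 45.47778
Sum of squared deviations: (+2.02222)² + (+0.22222)² + (−1.67778)² + (−1.57778)² + (+2.22222)² + (+1.42222)² + (−0.67778)² + (+0.82222)² + (−2.77778)² = 25.25556
Variance = 25.25556 / 9 = 2.80617
SE* = √2.80617

SE* = 1.6752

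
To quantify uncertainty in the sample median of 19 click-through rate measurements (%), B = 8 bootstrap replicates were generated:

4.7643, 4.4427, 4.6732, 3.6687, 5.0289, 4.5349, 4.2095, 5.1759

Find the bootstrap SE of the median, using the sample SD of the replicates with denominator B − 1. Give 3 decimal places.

Bootstrap SE is the standard deviation of the 8 replicate medians.
Mean of replicates: (4.7643 + 4.4427 + 4.6732 + 3.6687 + 5.0289 + 4.5349 + 4.2095 + 5.1759) / 8 = 36.49810 / 8 = 4.56226
Sum of squared deviations: (+0.20204)² + (−0.11956)² + (+0.11094)² + (−0.89356)² + (+0.46664)² + (−0.02736)² + (−0.35276)² + (+0.61364)² = 1.58537
Variance = 1.58537 / 7 = 0.22648
SE* = √0.22648

SE* = 0.476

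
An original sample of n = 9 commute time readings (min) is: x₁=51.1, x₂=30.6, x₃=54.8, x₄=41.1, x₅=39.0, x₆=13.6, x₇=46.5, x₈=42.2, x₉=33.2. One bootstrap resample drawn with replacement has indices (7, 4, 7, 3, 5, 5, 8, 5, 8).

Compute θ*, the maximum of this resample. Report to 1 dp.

Resample values: 46.5, 41.1, 46.5, 54.8, 39.0, 39.0, 42.2, 39.0, 42.2.
Maximum = 54.8

θ* = 54.8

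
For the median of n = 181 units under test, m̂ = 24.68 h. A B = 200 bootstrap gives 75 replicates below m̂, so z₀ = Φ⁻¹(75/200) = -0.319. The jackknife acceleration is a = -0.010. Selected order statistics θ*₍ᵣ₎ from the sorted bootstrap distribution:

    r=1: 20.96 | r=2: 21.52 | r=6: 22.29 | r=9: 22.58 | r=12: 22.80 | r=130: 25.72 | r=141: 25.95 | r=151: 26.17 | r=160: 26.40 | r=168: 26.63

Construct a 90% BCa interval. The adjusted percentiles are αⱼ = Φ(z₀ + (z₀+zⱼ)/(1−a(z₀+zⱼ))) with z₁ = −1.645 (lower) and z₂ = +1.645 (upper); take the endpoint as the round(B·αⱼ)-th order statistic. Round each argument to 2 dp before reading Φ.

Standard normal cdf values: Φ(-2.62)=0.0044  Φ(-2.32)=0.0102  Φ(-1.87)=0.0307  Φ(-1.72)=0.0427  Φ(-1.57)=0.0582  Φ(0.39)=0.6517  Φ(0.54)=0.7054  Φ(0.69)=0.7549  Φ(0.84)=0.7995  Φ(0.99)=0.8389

(21.52, 26.63)

Lower: z₀ + z₁ = -0.319 + (-1.645) = -1.964; 1 − a(z₀+z₁) = 1 − (-0.010)(-1.964) = 0.9804; argument = -0.319 + (-1.964)/0.9804 = -2.3223 → -2.32.
α₁ = Φ(-2.32) = 0.0102; rank = round(200 × 0.0102) = 2; θ*₍2₎ = 21.52.
Upper: z₀ + z₂ = 1.326; 1 − a(z₀+z₂) = 1.0133; argument = 0.9896 → 0.99; α₂ = 0.8389; rank = 168; θ*₍168₎ = 26.63.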